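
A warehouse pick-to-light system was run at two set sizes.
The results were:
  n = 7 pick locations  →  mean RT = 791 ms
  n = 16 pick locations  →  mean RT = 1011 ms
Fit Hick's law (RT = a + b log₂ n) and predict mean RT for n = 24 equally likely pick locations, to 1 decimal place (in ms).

1118.9 ms

Solve the two-equation system in a and b:
  b = (1011 − 791) / (log₂ 16 − log₂ 7) = 220 / (4 − 2.8074) = 184.464 ms/bit
  a = 791 − 184.464 × 2.8074 = 273.144 ms
Then RT(24) = 273.144 + 184.464 × log₂ 24 = 273.144 + 184.464 × 4.5850 ≈ 1118.904 ms.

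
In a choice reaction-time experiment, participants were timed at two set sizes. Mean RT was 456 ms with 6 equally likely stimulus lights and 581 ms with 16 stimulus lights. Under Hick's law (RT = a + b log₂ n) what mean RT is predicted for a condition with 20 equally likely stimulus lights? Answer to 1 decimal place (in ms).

609.4 ms

With log₂ n on the abscissa the relation is linear; from the two conditions:
  b = (581 − 456) / (log₂ 16 − log₂ 6) = 125 / (4 − 2.5850) = 88.337 ms/bit
  a = 456 − 88.337 × 2.5850 = 227.652 ms
Then RT(20) = 227.652 + 88.337 × log₂ 20 = 227.652 + 88.337 × 4.3219 ≈ 609.438 ms.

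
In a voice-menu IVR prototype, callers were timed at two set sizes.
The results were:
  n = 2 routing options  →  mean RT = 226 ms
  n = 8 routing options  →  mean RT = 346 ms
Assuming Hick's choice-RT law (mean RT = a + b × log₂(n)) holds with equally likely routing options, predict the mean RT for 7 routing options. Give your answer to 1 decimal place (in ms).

RT is linear in log₂ n, so two points fix the line:
  b = (346 − 226) / (log₂ 8 − log₂ 2) = 120 / (3 − 1) = 60.000 ms/bit
  a = 226 − 60.000 × 1 = 166.000 ms
Then RT(7) = 166.000 + 60.000 × log₂ 7 = 166.000 + 60.000 × 2.8074 ≈ 334.441 ms.

334.4 ms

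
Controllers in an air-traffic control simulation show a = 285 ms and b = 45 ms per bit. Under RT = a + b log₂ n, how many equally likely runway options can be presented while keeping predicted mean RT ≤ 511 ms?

Information budget: (511 − 285)/45 = 5.0222 bits, so n ≤ 2^5.0222 = 32.497 → at most 32.

32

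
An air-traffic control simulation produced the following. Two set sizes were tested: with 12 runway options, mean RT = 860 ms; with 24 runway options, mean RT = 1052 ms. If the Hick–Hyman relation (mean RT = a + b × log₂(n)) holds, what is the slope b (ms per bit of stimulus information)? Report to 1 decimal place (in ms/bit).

The slope on a log₂ axis is (1052 − 860) / (4.5850 − 3.5850) = 192.000 ms/bit.

192.0 ms/bit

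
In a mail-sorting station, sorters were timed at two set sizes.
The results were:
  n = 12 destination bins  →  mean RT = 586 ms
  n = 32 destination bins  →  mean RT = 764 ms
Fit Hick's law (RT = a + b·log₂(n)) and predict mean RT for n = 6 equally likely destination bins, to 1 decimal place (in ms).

460.2 ms

RT is linear in log₂ n, so two points fix the line:
  b = (764 − 586) / (log₂ 32 − log₂ 12) = 178 / (5 − 3.5850) = 125.792 ms/bit
  a = 586 − 125.792 × 3.5850 = 135.041 ms
Then RT(6) = 135.041 + 125.792 × log₂ 6 = 135.041 + 125.792 × 2.5850 ≈ 460.208 ms.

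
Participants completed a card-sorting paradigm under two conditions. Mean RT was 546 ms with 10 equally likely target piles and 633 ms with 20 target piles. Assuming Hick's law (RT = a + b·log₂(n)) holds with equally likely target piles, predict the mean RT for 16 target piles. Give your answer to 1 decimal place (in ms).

RT is linear in log₂ n, so two points fix the line:
  b = (633 − 546) / (log₂ 20 − log₂ 10) = 87 / (4.3219 − 3.3219) = 87.000 ms/bit
  a = 546 − 87.000 × 3.3219 = 256.992 ms
Then RT(16) = 256.992 + 87.000 × log₂ 16 = 256.992 + 87.000 × 4 ≈ 604.992 ms.

605.0 ms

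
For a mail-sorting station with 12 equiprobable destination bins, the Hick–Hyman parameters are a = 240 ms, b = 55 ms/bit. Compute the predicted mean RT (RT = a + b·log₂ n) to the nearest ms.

log₂(12) = 3.5850 bits, so RT = 240 + 55 × 3.5850 ≈ 437.173 ms.

437 ms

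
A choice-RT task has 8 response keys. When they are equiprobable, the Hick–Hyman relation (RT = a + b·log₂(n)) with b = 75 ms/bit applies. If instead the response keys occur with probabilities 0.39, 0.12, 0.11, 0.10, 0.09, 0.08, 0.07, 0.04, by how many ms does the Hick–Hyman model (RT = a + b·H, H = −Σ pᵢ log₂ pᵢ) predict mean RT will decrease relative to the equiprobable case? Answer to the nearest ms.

Equiprobable entropy H₀ = log₂ 8 = 3.0000 bits.
Skewed entropy H = −Σ pᵢ log₂ pᵢ = 2.6378 bits.
ΔRT = b·(H₀ − H) = 75 × 0.3622 = 27.16 ms.

27 ms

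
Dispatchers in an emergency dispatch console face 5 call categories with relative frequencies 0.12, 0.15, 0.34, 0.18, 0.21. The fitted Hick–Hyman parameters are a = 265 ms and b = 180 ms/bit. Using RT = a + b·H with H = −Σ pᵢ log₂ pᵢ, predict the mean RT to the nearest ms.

665 ms

H = 0.12·log₂(1/0.12) + 0.15·log₂(1/0.15) + 0.34·log₂(1/0.34) + 0.18·log₂(1/0.18) + 0.21·log₂(1/0.21) = 2.2249 bits.
RT = 265 + 180 × 2.2249 = 665.48 ms.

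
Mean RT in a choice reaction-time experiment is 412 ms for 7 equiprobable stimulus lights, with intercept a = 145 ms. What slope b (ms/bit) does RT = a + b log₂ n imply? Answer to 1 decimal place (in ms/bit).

log₂(7) = 2.8074 bits.
b = (RT − a)/log₂ n = (412 − 145) / 2.8074 = 95.107 ms/bit.

95.1 ms/bit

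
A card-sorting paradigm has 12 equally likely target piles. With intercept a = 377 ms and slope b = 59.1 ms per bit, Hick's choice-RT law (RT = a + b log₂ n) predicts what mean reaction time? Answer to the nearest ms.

log₂(12) = 3.5850 bits, so RT = 377 + 59.1 × 3.5850 ≈ 588.871 ms.

589 ms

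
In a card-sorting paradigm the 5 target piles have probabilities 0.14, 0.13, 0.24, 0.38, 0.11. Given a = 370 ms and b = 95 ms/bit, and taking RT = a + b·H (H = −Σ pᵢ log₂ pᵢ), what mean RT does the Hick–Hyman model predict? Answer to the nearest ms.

Entropy contributions −pᵢ log₂ pᵢ: 0.3971, 0.3826, 0.4941, 0.5305, 0.3503; sum H = 2.1546 bits.
RT = a + bH = 370 + 95·2.1546 = 574.69 ms.

575 ms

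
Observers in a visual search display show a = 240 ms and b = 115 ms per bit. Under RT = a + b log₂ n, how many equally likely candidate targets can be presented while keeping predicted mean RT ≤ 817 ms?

32

Information budget: (817 − 240)/115 = 5.0174 bits, so n ≤ 2^5.0174 = 32.388 → at most 32.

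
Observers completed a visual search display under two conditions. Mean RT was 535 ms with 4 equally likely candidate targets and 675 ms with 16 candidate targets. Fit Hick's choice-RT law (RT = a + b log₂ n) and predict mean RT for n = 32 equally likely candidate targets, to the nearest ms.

With log₂ n on the abscissa the relation is linear; from the two conditions:
  b = (675 − 535) / (log₂ 16 − log₂ 4) = 140 / (4 − 2) = 70 ms/bit
  a = 535 − 70 × 2 = 395 ms
Then RT(32) = 395 + 70 × log₂ 32 = 395 + 70 × 5 ≈ 745.000 ms.

745 ms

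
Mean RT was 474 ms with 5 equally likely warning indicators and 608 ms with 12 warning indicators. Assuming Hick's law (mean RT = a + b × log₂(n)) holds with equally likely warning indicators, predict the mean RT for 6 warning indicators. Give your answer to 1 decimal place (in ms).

With log₂ n on the abscissa the relation is linear; from the two conditions:
  b = (608 − 474) / (log₂ 12 − log₂ 5) = 134 / (3.5850 − 2.3219) = 106.094 ms/bit
  a = 474 − 106.094 × 2.3219 = 227.658 ms
Then RT(6) = 227.658 + 106.094 × log₂ 6 = 227.658 + 106.094 × 2.5850 ≈ 501.906 ms.

501.9 ms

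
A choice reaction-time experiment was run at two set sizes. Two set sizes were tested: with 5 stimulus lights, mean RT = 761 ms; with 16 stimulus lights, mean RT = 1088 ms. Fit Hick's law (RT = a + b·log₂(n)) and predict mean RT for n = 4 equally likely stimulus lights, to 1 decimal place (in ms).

Solve the two-equation system in a and b:
  b = (1088 − 761) / (log₂ 16 − log₂ 5) = 327 / (4 − 2.3219) = 194.867 ms/bit
  a = 761 − 194.867 × 2.3219 = 308.534 ms
Then RT(4) = 308.534 + 194.867 × log₂ 4 = 308.534 + 194.867 × 2 ≈ 698.267 ms.

698.3 ms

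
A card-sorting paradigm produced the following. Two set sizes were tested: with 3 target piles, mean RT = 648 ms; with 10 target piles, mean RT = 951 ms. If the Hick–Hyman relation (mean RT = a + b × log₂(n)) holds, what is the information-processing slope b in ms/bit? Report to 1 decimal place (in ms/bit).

Slope: b = (951 − 648) / (log₂ 10 − log₂ 3) = 303/1.7370 = 174.442 ms/bit.

174.4 ms/bit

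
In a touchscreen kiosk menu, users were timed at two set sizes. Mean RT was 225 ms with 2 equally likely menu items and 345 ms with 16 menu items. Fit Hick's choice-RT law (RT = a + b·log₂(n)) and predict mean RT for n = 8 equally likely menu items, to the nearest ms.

305 ms

Fit slope and intercept:
  b = (345 − 225) / (log₂ 16 − log₂ 2) = 120 / (4 − 1) = 40 ms/bit
  a = 225 − 40 × 1 = 185 ms
Then RT(8) = 185 + 40 × log₂ 8 = 185 + 40 × 3 ≈ 305.000 ms.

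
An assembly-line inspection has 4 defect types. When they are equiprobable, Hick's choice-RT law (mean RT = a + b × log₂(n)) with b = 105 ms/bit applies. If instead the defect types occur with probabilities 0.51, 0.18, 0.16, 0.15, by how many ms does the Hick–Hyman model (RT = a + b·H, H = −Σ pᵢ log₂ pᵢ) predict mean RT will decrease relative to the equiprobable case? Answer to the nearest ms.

24 ms

Equiprobable entropy H₀ = log₂ 4 = 2.0000 bits.
Skewed entropy H = −Σ pᵢ log₂ pᵢ = 1.7743 bits.
ΔRT = b·(H₀ − H) = 105 × 0.2257 = 23.70 ms.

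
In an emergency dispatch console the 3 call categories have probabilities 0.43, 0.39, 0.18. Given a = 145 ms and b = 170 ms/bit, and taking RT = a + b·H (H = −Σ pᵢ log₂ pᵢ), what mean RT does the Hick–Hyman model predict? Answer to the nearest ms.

400 ms

H = 0.43·log₂(1/0.43) + 0.39·log₂(1/0.39) + 0.18·log₂(1/0.18) = 1.4987 bits.
RT = 145 + 170 × 1.4987 = 399.77 ms.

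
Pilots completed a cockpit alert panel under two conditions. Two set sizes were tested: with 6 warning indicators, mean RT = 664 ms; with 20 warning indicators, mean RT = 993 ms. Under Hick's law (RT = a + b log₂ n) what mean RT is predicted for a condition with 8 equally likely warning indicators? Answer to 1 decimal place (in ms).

742.6 ms

Fit slope and intercept:
  b = (993 − 664) / (log₂ 20 − log₂ 6) = 329 / (4.3219 − 2.5850) = 189.411 ms/bit
  a = 664 − 189.411 × 2.5850 = 174.380 ms
Then RT(8) = 174.380 + 189.411 × log₂ 8 = 174.380 + 189.411 × 3 ≈ 742.613 ms.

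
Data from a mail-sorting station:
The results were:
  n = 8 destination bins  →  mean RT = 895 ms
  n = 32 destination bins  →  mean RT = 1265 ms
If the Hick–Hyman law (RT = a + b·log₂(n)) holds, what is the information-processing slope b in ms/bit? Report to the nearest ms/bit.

185 ms/bit

Slope: b = (1265 − 895) / (log₂ 32 − log₂ 8) = 370/2.0000 = 185 ms/bit.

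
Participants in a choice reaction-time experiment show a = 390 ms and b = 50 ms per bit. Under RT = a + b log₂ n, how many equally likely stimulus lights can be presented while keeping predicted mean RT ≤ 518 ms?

50·log₂ n ≤ 518 − 390 = 128, giving log₂ n ≤ 2.5600 and n ≤ 5.897. The largest whole number is 5.

5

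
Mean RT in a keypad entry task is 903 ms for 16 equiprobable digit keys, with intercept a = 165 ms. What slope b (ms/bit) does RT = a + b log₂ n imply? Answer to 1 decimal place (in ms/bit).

b = (903 − 165) / log₂(16) = 738 / 4 = 184.500 ms/bit.

184.5 ms/bit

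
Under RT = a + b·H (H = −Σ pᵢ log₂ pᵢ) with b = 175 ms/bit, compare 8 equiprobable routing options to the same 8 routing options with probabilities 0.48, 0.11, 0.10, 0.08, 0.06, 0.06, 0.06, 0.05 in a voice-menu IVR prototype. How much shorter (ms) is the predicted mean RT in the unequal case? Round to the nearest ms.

100 ms

Equiprobable entropy H₀ = log₂ 8 = 3.0000 bits.
Skewed entropy H = −Σ pᵢ log₂ pᵢ = 2.4290 bits.
ΔRT = b·(H₀ − H) = 175 × 0.5710 = 99.93 ms.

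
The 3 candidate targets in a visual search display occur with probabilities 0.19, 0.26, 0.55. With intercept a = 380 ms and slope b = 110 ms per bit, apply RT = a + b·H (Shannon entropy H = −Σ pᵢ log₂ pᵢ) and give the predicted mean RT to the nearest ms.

H = 0.19·log₂(1/0.19) + 0.26·log₂(1/0.26) + 0.55·log₂(1/0.55) = 1.4349 bits.
RT = 380 + 110 × 1.4349 = 537.84 ms.

538 ms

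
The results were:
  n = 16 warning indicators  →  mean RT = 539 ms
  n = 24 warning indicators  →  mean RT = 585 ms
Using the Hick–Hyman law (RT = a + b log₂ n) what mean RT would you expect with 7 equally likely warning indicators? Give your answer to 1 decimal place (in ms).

445.2 ms

Solve the two-equation system in a and b:
  b = (585 − 539) / (log₂ 24 − log₂ 16) = 46 / (4.5850 − 4) = 78.638 ms/bit
  a = 539 − 78.638 × 4 = 224.450 ms
Then RT(7) = 224.450 + 78.638 × log₂ 7 = 224.450 + 78.638 × 2.8074 ≈ 445.213 ms.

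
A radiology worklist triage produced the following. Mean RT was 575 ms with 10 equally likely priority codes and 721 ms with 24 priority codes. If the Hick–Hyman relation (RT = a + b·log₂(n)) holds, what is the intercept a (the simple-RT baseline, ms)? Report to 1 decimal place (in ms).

b = (RT₂ − RT₁)/(log₂ n₂ − log₂ n₁) = (721 − 575)/(4.5850 − 3.3219) = 115.595 ms/bit.
Intercept: a = 575 − 115.595·log₂(10) = 191.003 ms.

191.0 ms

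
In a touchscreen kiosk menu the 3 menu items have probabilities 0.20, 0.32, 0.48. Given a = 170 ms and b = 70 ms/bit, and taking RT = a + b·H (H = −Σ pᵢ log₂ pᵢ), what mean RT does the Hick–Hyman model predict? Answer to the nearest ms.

275 ms

H = 0.20·log₂(1/0.20) + 0.32·log₂(1/0.32) + 0.48·log₂(1/0.48) = 1.4987 bits.
RT = 170 + 70 × 1.4987 = 274.91 ms.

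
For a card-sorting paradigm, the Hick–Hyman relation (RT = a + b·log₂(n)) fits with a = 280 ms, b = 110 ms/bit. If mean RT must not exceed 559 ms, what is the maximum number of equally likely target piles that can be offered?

5

110·log₂ n ≤ 559 − 280 = 279, giving log₂ n ≤ 2.5364 and n ≤ 5.801. The largest whole number is 5.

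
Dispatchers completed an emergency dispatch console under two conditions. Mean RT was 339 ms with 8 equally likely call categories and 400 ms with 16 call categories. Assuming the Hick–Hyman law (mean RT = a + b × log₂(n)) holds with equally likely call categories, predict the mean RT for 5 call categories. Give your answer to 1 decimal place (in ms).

297.6 ms

RT is linear in log₂ n, so two points fix the line:
  b = (400 − 339) / (log₂ 16 − log₂ 8) = 61 / (4 − 3) = 61.000 ms/bit
  a = 339 − 61.000 × 3 = 156.000 ms
Then RT(5) = 156.000 + 61.000 × log₂ 5 = 156.000 + 61.000 × 2.3219 ≈ 297.638 ms.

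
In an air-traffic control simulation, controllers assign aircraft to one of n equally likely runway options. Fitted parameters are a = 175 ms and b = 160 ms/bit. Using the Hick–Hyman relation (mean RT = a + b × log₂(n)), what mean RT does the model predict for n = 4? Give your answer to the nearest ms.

495 ms

log₂(4) = 2 bits, so RT = 175 + 160 × 2 ≈ 495.000 ms.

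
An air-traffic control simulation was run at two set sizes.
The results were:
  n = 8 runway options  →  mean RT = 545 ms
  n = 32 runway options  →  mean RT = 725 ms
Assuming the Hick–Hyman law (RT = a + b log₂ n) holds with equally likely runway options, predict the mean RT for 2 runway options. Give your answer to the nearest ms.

With log₂ n on the abscissa the relation is linear; from the two conditions:
  b = (725 − 545) / (log₂ 32 − log₂ 8) = 180 / (5 − 3) = 90 ms/bit
  a = 545 − 90 × 3 = 275 ms
Then RT(2) = 275 + 90 × log₂ 2 = 275 + 90 × 1 ≈ 365.000 ms.

365 ms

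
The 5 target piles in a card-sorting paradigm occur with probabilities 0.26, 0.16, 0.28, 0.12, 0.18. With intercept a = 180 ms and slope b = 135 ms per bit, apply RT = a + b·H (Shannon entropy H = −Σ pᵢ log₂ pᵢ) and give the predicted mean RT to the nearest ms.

H = 0.26·log₂(1/0.26) + 0.16·log₂(1/0.16) + 0.28·log₂(1/0.28) + 0.12·log₂(1/0.12) + 0.18·log₂(1/0.18) = 2.2549 bits.
RT = 180 + 135 × 2.2549 = 484.41 ms.

484 ms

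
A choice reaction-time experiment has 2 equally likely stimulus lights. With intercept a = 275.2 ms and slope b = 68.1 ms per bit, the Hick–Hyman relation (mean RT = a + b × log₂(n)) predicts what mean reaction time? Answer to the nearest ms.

log₂(2) = 1 bits, so RT = 275.2 + 68.1 × 1 ≈ 343.300 ms.

343 ms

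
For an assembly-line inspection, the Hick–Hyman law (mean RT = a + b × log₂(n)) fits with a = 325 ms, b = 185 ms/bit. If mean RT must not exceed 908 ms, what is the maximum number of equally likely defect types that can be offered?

8

Information budget: (908 − 325)/185 = 3.1514 bits, so n ≤ 2^3.1514 = 8.885 → at most 8.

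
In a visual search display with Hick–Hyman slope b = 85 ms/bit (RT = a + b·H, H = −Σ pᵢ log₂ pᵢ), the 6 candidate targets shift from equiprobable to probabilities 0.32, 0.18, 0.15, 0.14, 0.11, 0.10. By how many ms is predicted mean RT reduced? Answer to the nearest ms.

10 ms

The RT saving is b·ΔH. Equiprobable H₀ = log₂(6) = 2.5850 bits; with the given probabilities H = 2.4615 bits.
b·(H₀ − H) = 85 × (2.5850 − 2.4615) = 10.50 ms.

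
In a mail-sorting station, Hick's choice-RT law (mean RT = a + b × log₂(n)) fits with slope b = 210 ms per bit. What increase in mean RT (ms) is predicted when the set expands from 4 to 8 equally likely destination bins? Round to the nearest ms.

Only the slope matters, since a is common to both: ΔRT = b·log₂(n₂/n₁).
log₂(8) − log₂(4) = log₂(8/4) = log₂(2) = 1.
ΔRT = 210 × 1.0000 = 210.000 ms.

210 ms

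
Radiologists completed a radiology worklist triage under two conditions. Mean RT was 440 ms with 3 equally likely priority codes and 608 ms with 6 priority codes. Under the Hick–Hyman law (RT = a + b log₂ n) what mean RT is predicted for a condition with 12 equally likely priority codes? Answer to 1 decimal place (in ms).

776.0 ms

Solve the two-equation system in a and b:
  b = (608 − 440) / (log₂ 6 − log₂ 3) = 168 / (2.5850 − 1.5850) = 168.000 ms/bit
  a = 440 − 168.000 × 1.5850 = 173.726 ms
Then RT(12) = 173.726 + 168.000 × log₂ 12 = 173.726 + 168.000 × 3.5850 ≈ 776.000 ms.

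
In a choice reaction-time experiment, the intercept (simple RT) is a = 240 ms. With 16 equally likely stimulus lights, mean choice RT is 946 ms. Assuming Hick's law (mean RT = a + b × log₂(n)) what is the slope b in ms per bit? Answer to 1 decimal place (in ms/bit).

176.5 ms/bit

b = (946 − 240) / log₂(16) = 706 / 4 = 176.500 ms/bit.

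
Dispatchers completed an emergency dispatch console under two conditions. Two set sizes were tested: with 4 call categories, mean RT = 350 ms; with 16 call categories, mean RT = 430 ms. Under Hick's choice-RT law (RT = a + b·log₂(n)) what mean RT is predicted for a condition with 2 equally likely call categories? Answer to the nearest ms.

RT is linear in log₂ n, so two points fix the line:
  b = (430 − 350) / (log₂ 16 − log₂ 4) = 80 / (4 − 2) = 40 ms/bit
  a = 350 − 40 × 2 = 270 ms
Then RT(2) = 270 + 40 × log₂ 2 = 270 + 40 × 1 ≈ 310.000 ms.

310 ms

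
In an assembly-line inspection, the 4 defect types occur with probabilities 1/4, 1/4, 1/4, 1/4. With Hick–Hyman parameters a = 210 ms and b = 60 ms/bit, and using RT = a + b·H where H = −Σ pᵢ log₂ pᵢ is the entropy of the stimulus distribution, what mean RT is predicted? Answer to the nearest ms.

330 ms

H = −Σ pᵢ log₂ pᵢ = 0.25·2 + 0.25·2 + 0.25·2 + 0.25·2 = 2.000 bits.
RT = 210 + 60 × 2.000 = 330.00 ms.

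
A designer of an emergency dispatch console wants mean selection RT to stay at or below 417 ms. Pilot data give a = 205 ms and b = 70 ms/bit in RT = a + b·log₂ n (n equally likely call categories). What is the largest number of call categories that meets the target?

8

70·log₂ n ≤ 417 − 205 = 212, giving log₂ n ≤ 3.0286 and n ≤ 8.160. The largest whole number is 8.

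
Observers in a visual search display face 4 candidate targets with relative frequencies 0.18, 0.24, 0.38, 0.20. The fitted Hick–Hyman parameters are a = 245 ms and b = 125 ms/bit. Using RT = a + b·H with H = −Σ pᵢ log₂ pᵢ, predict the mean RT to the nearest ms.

487 ms

Entropy contributions −pᵢ log₂ pᵢ: 0.4453, 0.4941, 0.5305, 0.4644; sum H = 1.9343 bits.
RT = a + bH = 245 + 125·1.9343 = 486.79 ms.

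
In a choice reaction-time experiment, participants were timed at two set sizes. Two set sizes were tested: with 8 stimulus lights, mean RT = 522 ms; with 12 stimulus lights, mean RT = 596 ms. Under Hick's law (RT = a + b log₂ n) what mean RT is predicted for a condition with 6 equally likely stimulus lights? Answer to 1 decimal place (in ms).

469.5 ms

Fit slope and intercept:
  b = (596 − 522) / (log₂ 12 − log₂ 8) = 74 / (3.5850 − 3) = 126.504 ms/bit
  a = 522 − 126.504 × 3 = 142.488 ms
Then RT(6) = 142.488 + 126.504 × log₂ 6 = 142.488 + 126.504 × 2.5850 ≈ 469.496 ms.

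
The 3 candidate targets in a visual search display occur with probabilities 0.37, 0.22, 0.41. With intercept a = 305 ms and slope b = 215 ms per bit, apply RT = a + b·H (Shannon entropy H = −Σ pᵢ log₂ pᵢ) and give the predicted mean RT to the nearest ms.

H = 0.37·log₂(1/0.37) + 0.22·log₂(1/0.22) + 0.41·log₂(1/0.41) = 1.5387 bits.
RT = 305 + 215 × 1.5387 = 635.82 ms.

636 ms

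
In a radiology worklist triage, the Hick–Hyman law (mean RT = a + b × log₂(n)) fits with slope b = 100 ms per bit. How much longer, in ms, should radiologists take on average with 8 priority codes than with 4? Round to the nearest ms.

ΔRT = (a + b log₂ n₂) − (a + b log₂ n₁) = b·(log₂ n₂ − log₂ n₁).
log₂(8) − log₂(4) = log₂(8/4) = log₂(2) = 1.
ΔRT = 100 × 1.0000 = 100.000 ms.

100 ms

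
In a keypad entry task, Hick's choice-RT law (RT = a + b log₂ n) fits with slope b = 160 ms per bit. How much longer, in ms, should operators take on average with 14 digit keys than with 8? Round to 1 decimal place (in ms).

ΔRT = (a + b log₂ n₂) − (a + b log₂ n₁) = b·(log₂ n₂ − log₂ n₁).
log₂(14) − log₂(8) = 3.8074 − 3 = 0.8074.
ΔRT = 160 × 0.8074 = 129.177 ms.

129.2 ms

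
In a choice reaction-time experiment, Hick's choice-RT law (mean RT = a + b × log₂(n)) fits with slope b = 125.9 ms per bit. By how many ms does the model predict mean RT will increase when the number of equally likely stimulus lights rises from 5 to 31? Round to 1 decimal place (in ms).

331.4 ms

ΔRT = (a + b log₂ n₂) − (a + b log₂ n₁) = b·(log₂ n₂ − log₂ n₁).
log₂(31) − log₂(5) = 4.9542 − 2.3219 = 2.6323.
ΔRT = 125.9 × 2.6323 = 331.403 ms.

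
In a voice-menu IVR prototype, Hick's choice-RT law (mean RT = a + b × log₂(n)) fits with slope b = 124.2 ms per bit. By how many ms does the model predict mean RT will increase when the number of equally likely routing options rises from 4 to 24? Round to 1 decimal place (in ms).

321.1 ms

Only the slope matters, since a is common to both: ΔRT = b·log₂(n₂/n₁).
log₂(24) − log₂(4) = 4.5850 − 2 = 2.5850.
ΔRT = 124.2 × 2.5850 = 321.052 ms.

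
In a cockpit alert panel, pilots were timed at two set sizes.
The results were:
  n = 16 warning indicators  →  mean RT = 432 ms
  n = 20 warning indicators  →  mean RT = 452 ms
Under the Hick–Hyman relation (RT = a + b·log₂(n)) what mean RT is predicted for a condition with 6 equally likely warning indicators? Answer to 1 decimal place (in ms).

RT is linear in log₂ n, so two points fix the line:
  b = (452 − 432) / (log₂ 20 − log₂ 16) = 20 / (4.3219 − 4) = 62.126 ms/bit
  a = 432 − 62.126 × 4 = 183.497 ms
Then RT(6) = 183.497 + 62.126 × log₂ 6 = 183.497 + 62.126 × 2.5850 ≈ 344.090 ms.

344.1 ms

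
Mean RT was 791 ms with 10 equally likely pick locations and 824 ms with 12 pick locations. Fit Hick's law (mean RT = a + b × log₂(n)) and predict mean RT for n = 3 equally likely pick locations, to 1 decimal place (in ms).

Solve the two-equation system in a and b:
  b = (824 − 791) / (log₂ 12 − log₂ 10) = 33 / (3.5850 − 3.3219) = 125.459 ms/bit
  a = 791 − 125.459 × 3.3219 = 374.235 ms
Then RT(3) = 374.235 + 125.459 × log₂ 3 = 374.235 + 125.459 × 1.5850 ≈ 573.082 ms.

573.1 ms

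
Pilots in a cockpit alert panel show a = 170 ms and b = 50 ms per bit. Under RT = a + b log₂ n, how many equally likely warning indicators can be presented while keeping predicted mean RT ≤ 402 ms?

Set 170 + 50·log₂ n ≤ 402 → log₂ n ≤ (402 − 170)/50 = 4.6400.
So n ≤ 2^4.6400 = 24.933; the largest integer n is 24.

24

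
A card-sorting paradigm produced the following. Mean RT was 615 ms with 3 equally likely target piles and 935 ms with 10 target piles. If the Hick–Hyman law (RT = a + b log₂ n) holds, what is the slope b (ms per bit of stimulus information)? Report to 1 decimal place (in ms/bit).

184.2 ms/bit

The slope on a log₂ axis is (935 − 615) / (3.3219 − 1.5850) = 184.229 ms/bit.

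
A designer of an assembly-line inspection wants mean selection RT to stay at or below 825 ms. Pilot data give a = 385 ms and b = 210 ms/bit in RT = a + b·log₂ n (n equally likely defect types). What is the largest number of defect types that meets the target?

210·log₂ n ≤ 825 − 385 = 440, giving log₂ n ≤ 2.0952 and n ≤ 4.273. The largest whole number is 4.

4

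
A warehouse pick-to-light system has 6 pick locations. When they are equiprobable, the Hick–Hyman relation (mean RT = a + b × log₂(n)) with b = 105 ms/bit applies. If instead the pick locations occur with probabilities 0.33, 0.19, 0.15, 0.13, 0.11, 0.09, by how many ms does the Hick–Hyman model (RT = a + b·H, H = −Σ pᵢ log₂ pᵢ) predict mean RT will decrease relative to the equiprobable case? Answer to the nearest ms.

The RT saving is b·ΔH. Equiprobable H₀ = log₂(6) = 2.5850 bits; with the given probabilities H = 2.4392 bits.
b·(H₀ − H) = 105 × (2.5850 − 2.4392) = 15.31 ms.

15 ms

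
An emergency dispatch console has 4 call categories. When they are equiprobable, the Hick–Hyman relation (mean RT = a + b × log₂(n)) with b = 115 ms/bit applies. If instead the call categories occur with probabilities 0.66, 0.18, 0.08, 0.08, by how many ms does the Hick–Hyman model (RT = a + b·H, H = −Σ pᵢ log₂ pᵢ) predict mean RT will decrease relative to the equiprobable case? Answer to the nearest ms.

The RT saving is b·ΔH. Equiprobable H₀ = log₂(4) = 2.0000 bits; with the given probabilities H = 1.4240 bits.
b·(H₀ − H) = 115 × (2.0000 − 1.4240) = 66.24 ms.

66 ms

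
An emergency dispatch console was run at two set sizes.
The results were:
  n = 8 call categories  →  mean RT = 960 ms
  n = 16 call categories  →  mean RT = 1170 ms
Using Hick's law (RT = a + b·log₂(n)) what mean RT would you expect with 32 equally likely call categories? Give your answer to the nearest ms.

1380 ms

With log₂ n on the abscissa the relation is linear; from the two conditions:
  b = (1170 − 960) / (log₂ 16 − log₂ 8) = 210 / (4 − 3) = 210 ms/bit
  a = 960 − 210 × 3 = 330 ms
Then RT(32) = 330 + 210 × log₂ 32 = 330 + 210 × 5 ≈ 1380.000 ms.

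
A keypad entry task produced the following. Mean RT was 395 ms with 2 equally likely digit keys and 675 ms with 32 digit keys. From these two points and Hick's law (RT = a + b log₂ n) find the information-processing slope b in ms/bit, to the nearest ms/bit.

70 ms/bit

b = (RT₂ − RT₁)/(log₂ n₂ − log₂ n₁) = (675 − 395)/(5 − 1) = 70 ms/bit.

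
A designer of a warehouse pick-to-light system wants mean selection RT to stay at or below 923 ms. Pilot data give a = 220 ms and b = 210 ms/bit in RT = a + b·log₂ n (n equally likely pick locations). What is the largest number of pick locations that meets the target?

210·log₂ n ≤ 923 − 220 = 703, giving log₂ n ≤ 3.3476 and n ≤ 10.180. The largest whole number is 10.

10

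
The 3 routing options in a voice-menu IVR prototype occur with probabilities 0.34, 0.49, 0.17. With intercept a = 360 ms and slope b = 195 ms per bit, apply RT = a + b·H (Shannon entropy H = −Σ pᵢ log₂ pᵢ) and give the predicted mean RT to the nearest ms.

646 ms

Entropy contributions −pᵢ log₂ pᵢ: 0.5292, 0.5043, 0.4346; sum H = 1.4680 bits.
RT = a + bH = 360 + 195·1.4680 = 646.27 ms.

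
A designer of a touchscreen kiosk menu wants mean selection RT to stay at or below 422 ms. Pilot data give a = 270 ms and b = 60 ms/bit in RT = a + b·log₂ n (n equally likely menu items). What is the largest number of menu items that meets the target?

5

Information budget: (422 − 270)/60 = 2.5333 bits, so n ≤ 2^2.5333 = 5.789 → at most 5.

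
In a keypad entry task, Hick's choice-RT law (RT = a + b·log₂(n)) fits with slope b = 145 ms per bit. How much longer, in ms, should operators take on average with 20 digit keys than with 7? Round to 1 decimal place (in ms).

ΔRT = (a + b log₂ n₂) − (a + b log₂ n₁) = b·(log₂ n₂ − log₂ n₁).
log₂(20) − log₂(7) = 4.3219 − 2.8074 = 1.5146.
ΔRT = 145 × 1.5146 = 219.613 ms.

219.6 ms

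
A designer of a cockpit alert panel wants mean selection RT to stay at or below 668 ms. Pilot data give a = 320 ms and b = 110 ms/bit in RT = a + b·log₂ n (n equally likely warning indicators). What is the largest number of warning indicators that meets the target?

Information budget: (668 − 320)/110 = 3.1636 bits, so n ≤ 2^3.1636 = 8.961 → at most 8.

8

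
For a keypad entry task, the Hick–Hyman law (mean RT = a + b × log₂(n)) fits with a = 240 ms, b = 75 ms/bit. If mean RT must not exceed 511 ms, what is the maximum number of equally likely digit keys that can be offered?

Set 240 + 75·log₂ n ≤ 511 → log₂ n ≤ (511 − 240)/75 = 3.6133.
So n ≤ 2^3.6133 = 12.238; the largest integer n is 12.

12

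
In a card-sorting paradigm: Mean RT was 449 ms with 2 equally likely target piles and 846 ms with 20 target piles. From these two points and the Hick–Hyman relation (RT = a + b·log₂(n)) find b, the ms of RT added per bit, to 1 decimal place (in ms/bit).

119.5 ms/bit

Slope: b = (846 − 449) / (log₂ 20 − log₂ 2) = 397/3.3219 = 119.509 ms/bit.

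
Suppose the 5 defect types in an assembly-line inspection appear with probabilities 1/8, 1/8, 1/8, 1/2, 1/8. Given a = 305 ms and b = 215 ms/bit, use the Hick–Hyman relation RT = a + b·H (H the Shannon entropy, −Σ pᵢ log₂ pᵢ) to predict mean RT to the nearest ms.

H = −Σ pᵢ log₂ pᵢ = 0.125·3 + 0.125·3 + 0.125·3 + 0.5·1 + 0.125·3 = 2.000 bits.
RT = 305 + 215 × 2.000 = 735.00 ms.

735 ms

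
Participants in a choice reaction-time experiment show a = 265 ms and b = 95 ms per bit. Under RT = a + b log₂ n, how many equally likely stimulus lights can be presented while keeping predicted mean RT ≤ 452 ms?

3

Set 265 + 95·log₂ n ≤ 452 → log₂ n ≤ (452 − 265)/95 = 1.9684.
So n ≤ 2^1.9684 = 3.913; the largest integer n is 3.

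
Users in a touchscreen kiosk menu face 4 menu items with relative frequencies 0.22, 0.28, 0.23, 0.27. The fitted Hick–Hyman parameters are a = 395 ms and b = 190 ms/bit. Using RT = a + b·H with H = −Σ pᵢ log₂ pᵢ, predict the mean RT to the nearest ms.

H = 0.22·log₂(1/0.22) + 0.28·log₂(1/0.28) + 0.23·log₂(1/0.23) + 0.27·log₂(1/0.27) = 1.9925 bits.
RT = 395 + 190 × 1.9925 = 773.57 ms.

774 ms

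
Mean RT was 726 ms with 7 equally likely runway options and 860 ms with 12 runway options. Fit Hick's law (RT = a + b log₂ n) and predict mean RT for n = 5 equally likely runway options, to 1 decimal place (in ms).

Solve the two-equation system in a and b:
  b = (860 − 726) / (log₂ 12 − log₂ 7) = 134 / (3.5850 − 2.8074) = 172.323 ms/bit
  a = 726 − 172.323 × 2.8074 = 242.227 ms
Then RT(5) = 242.227 + 172.323 × log₂ 5 = 242.227 + 172.323 × 2.3219 ≈ 642.350 ms.

642.3 ms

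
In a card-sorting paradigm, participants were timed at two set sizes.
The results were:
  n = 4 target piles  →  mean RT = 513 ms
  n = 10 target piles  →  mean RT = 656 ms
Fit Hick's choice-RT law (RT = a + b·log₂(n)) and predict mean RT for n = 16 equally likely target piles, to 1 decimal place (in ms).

With log₂ n on the abscissa the relation is linear; from the two conditions:
  b = (656 − 513) / (log₂ 10 − log₂ 4) = 143 / (3.3219 − 2) = 108.175 ms/bit
  a = 513 − 108.175 × 2 = 296.649 ms
Then RT(16) = 296.649 + 108.175 × log₂ 16 = 296.649 + 108.175 × 4 ≈ 729.351 ms.

729.4 ms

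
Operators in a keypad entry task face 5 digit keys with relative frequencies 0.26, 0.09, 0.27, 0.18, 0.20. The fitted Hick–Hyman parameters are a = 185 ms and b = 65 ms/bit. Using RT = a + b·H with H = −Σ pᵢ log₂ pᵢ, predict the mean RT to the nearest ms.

330 ms

Entropy contributions −pᵢ log₂ pᵢ: 0.5053, 0.3127, 0.5100, 0.4453, 0.4644; sum H = 2.2377 bits.
RT = a + bH = 185 + 65·2.2377 = 330.45 ms.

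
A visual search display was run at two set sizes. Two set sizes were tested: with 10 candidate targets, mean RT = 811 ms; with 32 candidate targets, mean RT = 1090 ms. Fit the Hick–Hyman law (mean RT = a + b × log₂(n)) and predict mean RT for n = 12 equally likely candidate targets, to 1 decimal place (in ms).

Solve the two-equation system in a and b:
  b = (1090 − 811) / (log₂ 32 − log₂ 10) = 279 / (5 − 3.3219) = 166.262 ms/bit
  a = 811 − 166.262 × 3.3219 = 258.689 ms
Then RT(12) = 258.689 + 166.262 × log₂ 12 = 258.689 + 166.262 × 3.5850 ≈ 854.733 ms.

854.7 ms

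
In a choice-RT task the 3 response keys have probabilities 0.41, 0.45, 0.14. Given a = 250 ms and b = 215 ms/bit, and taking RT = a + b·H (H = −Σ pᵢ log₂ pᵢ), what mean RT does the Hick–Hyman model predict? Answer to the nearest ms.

560 ms

Entropy contributions −pᵢ log₂ pᵢ: 0.5274, 0.5184, 0.3971; sum H = 1.4429 bits.
RT = a + bH = 250 + 215·1.4429 = 560.22 ms.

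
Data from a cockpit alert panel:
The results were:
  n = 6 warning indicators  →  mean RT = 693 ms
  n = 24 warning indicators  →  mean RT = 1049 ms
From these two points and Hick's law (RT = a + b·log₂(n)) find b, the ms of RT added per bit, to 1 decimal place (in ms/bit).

178.0 ms/bit

b = (RT₂ − RT₁)/(log₂ n₂ − log₂ n₁) = (1049 − 693)/(4.5850 − 2.5850) = 178.000 ms/bit.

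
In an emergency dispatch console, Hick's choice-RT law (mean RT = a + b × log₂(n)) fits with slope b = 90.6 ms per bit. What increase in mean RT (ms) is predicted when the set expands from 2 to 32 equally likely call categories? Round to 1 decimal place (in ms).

ΔRT = (a + b log₂ n₂) − (a + b log₂ n₁) = b·(log₂ n₂ − log₂ n₁).
log₂(32) − log₂(2) = log₂(32/2) = log₂(16) = 4.
ΔRT = 90.6 × 4.0000 = 362.400 ms.

362.4 ms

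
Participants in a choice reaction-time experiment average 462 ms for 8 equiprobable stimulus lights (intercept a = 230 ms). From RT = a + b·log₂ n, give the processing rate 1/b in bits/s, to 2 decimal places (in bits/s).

12.93 bits/s

Choice component = 462 − 230 = 232 ms over log₂(8) = 3 bits.
b = 232 / 3 = 77.333 ms/bit, so 1/b = 12.931 bits/s.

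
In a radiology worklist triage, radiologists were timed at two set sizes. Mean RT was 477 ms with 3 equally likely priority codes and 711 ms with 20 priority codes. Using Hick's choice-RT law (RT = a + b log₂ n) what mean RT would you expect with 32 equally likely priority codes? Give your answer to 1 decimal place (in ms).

Solve the two-equation system in a and b:
  b = (711 − 477) / (log₂ 20 − log₂ 3) = 234 / (4.3219 − 1.5850) = 85.496 ms/bit
  a = 477 − 85.496 × 1.5850 = 341.492 ms
Then RT(32) = 341.492 + 85.496 × log₂ 32 = 341.492 + 85.496 × 5 ≈ 768.973 ms.

769.0 ms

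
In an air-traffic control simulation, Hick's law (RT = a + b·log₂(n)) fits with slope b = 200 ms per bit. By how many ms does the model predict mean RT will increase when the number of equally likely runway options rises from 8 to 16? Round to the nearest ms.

200 ms

Only the slope matters, since a is common to both: ΔRT = b·log₂(n₂/n₁).
log₂(16) − log₂(8) = log₂(16/8) = log₂(2) = 1.
ΔRT = 200 × 1.0000 = 200.000 ms.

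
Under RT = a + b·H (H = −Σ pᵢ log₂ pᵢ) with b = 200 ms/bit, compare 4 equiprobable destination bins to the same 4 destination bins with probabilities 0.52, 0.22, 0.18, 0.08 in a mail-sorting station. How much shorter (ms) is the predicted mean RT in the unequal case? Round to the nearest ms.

Equiprobable entropy H₀ = log₂ 4 = 2.0000 bits.
Skewed entropy H = −Σ pᵢ log₂ pᵢ = 1.7080 bits.
ΔRT = b·(H₀ − H) = 200 × 0.2920 = 58.41 ms.

58 ms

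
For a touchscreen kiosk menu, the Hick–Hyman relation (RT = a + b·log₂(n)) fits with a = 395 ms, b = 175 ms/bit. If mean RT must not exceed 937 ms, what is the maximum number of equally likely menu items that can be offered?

8

Information budget: (937 − 395)/175 = 3.0971 bits, so n ≤ 2^3.0971 = 8.557 → at most 8.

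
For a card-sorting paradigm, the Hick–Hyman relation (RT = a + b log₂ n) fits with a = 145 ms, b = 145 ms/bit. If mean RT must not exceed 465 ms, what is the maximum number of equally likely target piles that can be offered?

Information budget: (465 − 145)/145 = 2.2069 bits, so n ≤ 2^2.2069 = 4.617 → at most 4.

4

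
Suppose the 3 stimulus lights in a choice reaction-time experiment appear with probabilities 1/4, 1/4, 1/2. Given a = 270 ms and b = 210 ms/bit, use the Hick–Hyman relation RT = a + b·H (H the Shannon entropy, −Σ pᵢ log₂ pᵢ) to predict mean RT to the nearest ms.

585 ms

H = −Σ pᵢ log₂ pᵢ = 0.25·2 + 0.25·2 + 0.5·1 = 1.500 bits.
RT = 270 + 210 × 1.500 = 585.00 ms.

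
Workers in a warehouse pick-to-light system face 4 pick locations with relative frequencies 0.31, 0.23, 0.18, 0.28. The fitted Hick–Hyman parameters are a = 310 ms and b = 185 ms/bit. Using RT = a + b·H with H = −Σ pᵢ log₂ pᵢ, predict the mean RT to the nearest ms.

Entropy contributions −pᵢ log₂ pᵢ: 0.5238, 0.4877, 0.4453, 0.5142; sum H = 1.9710 bits.
RT = a + bH = 310 + 185·1.9710 = 674.63 ms.

675 ms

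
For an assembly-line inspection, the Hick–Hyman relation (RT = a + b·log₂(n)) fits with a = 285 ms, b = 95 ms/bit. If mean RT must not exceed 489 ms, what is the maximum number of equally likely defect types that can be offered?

4

Information budget: (489 − 285)/95 = 2.1474 bits, so n ≤ 2^2.1474 = 4.430 → at most 4.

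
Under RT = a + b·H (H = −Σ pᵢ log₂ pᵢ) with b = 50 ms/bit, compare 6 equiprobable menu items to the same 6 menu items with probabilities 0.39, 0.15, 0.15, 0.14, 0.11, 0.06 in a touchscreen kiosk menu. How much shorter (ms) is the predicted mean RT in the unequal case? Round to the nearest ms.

The RT saving is b·ΔH. Equiprobable H₀ = log₂(6) = 2.5850 bits; with the given probabilities H = 2.3418 bits.
b·(H₀ − H) = 50 × (2.5850 − 2.3418) = 12.16 ms.

12 ms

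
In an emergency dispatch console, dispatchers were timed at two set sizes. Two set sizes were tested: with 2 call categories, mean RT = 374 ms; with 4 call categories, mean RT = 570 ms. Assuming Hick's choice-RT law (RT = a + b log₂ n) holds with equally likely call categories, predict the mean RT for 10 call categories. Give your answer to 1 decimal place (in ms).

829.1 ms

With log₂ n on the abscissa the relation is linear; from the two conditions:
  b = (570 − 374) / (log₂ 4 − log₂ 2) = 196 / (2 − 1) = 196.000 ms/bit
  a = 374 − 196.000 × 1 = 178.000 ms
Then RT(10) = 178.000 + 196.000 × log₂ 10 = 178.000 + 196.000 × 3.3219 ≈ 829.098 ms.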